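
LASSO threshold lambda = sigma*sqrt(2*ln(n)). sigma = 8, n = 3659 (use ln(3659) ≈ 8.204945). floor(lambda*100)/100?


ln(3659) ≈ 8.204945.
2*ln(n) ≈ 16.40989.
sqrt(2*ln(n)) ≈ sqrt(16.40989) ≈ 4.050912.
lambda ≈ 8*4.050912 = 32.407296.
floor(lambda*100)/100 = 32.40.

32.40


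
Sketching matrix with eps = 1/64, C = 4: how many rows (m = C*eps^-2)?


1/eps = 64.
(1/eps)^2 = 4096.
m = 4*4096 = 16384.

16384


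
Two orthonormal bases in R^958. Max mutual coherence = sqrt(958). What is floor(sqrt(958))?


30^2 = 900 <= 958 < 961 = 31^2, so 30 <= sqrt(958) < 31.
floor(sqrt(958)) = 30.

30


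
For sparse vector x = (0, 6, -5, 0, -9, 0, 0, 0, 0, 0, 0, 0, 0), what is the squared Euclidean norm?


Non-zero entries: [(1, 6), (2, -5), (4, -9)]
Squares: [36, 25, 81]
||x||_2^2 = sum = 142.

142


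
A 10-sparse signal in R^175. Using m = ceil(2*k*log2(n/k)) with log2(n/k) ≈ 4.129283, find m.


log2(n/k) = log2(175/10) ≈ 4.129283.
2*k*log2(n/k) ≈ 2*10*4.129283 = 82.58566.
m = ceil(82.58566) = 83.

83


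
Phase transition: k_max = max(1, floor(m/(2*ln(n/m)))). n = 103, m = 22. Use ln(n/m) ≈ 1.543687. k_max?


n/m = 103/22.
ln(n/m) ≈ 1.543687.
2*ln(n/m) ≈ 3.087374.
m/(2*ln(n/m)) ≈ 22/3.087374 ≈ 7.1258.
floor = 7.
k_max = max(1, 7) = 7.

7


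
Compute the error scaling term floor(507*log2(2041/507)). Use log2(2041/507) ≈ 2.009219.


log2(n/k) = log2(2041/507) ≈ 2.009219.
k*log2(n/k) ≈ 507*2.009219 = 1018.674033.
floor(1018.674033) = 1018.

1018


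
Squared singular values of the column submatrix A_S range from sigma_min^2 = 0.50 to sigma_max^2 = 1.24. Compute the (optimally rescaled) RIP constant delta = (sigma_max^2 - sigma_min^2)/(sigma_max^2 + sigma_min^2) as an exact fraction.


lambda_max - lambda_min = 1.24 - 0.50 = 0.74.
lambda_max + lambda_min = 1.24 + 0.50 = 1.74.
delta = 0.74/1.74 = 74/174 = 37/87.

37/87


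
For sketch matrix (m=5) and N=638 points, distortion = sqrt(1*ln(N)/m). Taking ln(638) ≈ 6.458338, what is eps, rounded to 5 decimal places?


ln(638) ≈ 6.458338.
1*ln(N)/m ≈ 1*6.458338/5 ≈ 1.2916676.
eps = sqrt(1.2916676) ≈ 1.1365156 ≈ 1.13652.

1.13652


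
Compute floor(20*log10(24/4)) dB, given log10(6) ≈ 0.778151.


||x||/||e|| = 24/4 = 6.
log10(6) ≈ 0.778151.
20*log10(||x||/||e||) ≈ 20*0.778151 = 15.56302.
floor(15.56302) = 15.

15


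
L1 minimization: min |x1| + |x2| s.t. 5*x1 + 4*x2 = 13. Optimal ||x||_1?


Axis intercepts:
  x1 = 13/5, x2 = 0: L1 = 13/5
  x1 = 0, x2 = 13/4: L1 = 13/4
x* = (13/5, 0)
||x*||_1 = 13/5.

13/5


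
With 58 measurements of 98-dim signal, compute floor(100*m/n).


100*m/n = 100*58/98 ≈ 59.1837.
floor = 59.

59


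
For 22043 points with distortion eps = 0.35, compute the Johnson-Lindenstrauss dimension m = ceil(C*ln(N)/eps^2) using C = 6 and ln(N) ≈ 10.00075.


ln(22043) ≈ 10.00075.
eps^2 = 0.35^2 = 0.1225.
C*ln(N)/eps^2 ≈ 6*10.00075/0.1225 ≈ 489.8327.
m = ceil(489.8327) = 490.

490


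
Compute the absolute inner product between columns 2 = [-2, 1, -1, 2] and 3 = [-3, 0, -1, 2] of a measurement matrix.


Inner product: -2*-3 + 1*0 + -1*-1 + 2*2
Products: [6, 0, 1, 4]
Sum = 11.
|dot| = 11.

11


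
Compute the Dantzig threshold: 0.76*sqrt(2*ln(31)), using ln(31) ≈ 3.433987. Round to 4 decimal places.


ln(31) ≈ 3.433987.
2*ln(n) ≈ 6.867974.
sqrt(2*ln(n)) ≈ sqrt(6.867974) ≈ 2.620682.
threshold ≈ 0.76*2.620682 = 1.99171832 ≈ 1.9917.

1.9917


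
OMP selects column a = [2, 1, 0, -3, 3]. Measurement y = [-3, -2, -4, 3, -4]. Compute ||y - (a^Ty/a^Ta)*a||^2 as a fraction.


a^T a = 23.
a^T y = -29.
coeff = -29/23 = -29/23.
||r||^2 = 401/23.

401/23


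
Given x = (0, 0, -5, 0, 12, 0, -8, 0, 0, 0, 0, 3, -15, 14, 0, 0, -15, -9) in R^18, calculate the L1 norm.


Non-zero entries: [(2, -5), (4, 12), (6, -8), (11, 3), (12, -15), (13, 14), (16, -15), (17, -9)]
Absolute values: [5, 12, 8, 3, 15, 14, 15, 9]
||x||_1 = sum = 81.

81


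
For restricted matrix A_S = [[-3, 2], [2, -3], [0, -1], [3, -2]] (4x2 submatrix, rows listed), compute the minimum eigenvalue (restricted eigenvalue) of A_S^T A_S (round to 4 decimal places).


A_S^T A_S = [[22, -18], [-18, 18]].
trace = 40.
det = 72.
disc = trace^2 - 4*det = 1600 - 4*72 = 1312.
sqrt(1312) ≈ 36.221541.
lam_min = (40 - sqrt(1312))/2 ≈ (40 - 36.221541)/2 = 1.8892295 ≈ 1.8892.

1.8892


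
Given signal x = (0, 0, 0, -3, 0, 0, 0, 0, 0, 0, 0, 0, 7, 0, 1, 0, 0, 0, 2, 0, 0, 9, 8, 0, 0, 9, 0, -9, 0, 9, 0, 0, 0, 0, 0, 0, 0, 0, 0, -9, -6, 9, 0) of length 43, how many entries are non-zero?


Non-zero positions: [3, 12, 14, 18, 21, 22, 25, 27, 29, 39, 40, 41].
Sparsity = 12.

12


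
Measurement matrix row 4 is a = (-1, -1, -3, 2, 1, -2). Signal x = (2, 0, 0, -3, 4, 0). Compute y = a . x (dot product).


Non-zero terms: ['-1*2', '2*-3', '1*4']
Products: [-2, -6, 4]
y = sum = -4.

-4


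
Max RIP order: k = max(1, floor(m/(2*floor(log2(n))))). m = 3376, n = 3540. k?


floor(log2(3540)) = 11.
2*11 = 22.
m/(2*floor(log2(n))) = 3376/22 ≈ 153.4545.
floor = 153.
k = max(1, 153) = 153.

153


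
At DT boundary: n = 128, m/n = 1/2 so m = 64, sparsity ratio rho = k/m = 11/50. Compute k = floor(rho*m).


m = 1/2*128 = 64.
rho = 11/50.
rho*m = 11/50*64 = 14.08.
k = floor(14.08) = 14.

14


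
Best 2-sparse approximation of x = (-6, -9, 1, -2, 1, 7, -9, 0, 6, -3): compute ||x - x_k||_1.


Sorted |x_i| descending: [9, 9, 7, 6, 6, 3, 2, 1, 1, 0]
Keep top 2: [9, 9]
Tail entries: [7, 6, 6, 3, 2, 1, 1, 0]
L1 error = sum of tail = 26.

26


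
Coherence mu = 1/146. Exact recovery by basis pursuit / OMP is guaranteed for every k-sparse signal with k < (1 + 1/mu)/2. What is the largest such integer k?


1/mu = 146.
1 + 1/mu = 147.
(1 + 1/mu)/2 = 73.5 is not an integer, so k_max = floor(73.5) = 73.

73


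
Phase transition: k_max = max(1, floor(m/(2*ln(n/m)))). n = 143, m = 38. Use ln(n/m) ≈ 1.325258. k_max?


n/m = 143/38.
ln(n/m) ≈ 1.325258.
2*ln(n/m) ≈ 2.650516.
m/(2*ln(n/m)) ≈ 38/2.650516 ≈ 14.3368.
floor = 14.
k_max = max(1, 14) = 14.

14


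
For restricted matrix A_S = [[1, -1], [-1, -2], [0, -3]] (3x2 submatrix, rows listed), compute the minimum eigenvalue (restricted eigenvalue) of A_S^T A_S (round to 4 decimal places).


A_S^T A_S = [[2, 1], [1, 14]].
trace = 16.
det = 27.
disc = trace^2 - 4*det = 256 - 4*27 = 148.
sqrt(148) ≈ 12.165525.
lam_min = (16 - sqrt(148))/2 ≈ (16 - 12.165525)/2 = 1.9172375 ≈ 1.9172.

1.9172


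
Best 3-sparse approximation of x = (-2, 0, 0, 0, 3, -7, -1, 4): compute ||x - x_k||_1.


Sorted |x_i| descending: [7, 4, 3, 2, 1, 0, 0, 0]
Keep top 3: [7, 4, 3]
Tail entries: [2, 1, 0, 0, 0]
L1 error = sum of tail = 3.

3


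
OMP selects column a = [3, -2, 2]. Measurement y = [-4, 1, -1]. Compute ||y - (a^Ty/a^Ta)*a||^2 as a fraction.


a^T a = 17.
a^T y = -16.
coeff = -16/17 = -16/17.
||r||^2 = 50/17.

50/17


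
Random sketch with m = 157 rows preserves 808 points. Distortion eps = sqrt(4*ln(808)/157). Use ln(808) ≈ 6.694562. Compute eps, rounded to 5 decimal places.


ln(808) ≈ 6.694562.
4*ln(N)/m ≈ 4*6.694562/157 ≈ 0.17056209.
eps = sqrt(0.17056209) ≈ 0.4129916 ≈ 0.41299.

0.41299


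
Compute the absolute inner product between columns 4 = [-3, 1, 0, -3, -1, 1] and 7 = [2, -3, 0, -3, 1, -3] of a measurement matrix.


Inner product: -3*2 + 1*-3 + 0*0 + -3*-3 + -1*1 + 1*-3
Products: [-6, -3, 0, 9, -1, -3]
Sum = -4.
|dot| = 4.

4


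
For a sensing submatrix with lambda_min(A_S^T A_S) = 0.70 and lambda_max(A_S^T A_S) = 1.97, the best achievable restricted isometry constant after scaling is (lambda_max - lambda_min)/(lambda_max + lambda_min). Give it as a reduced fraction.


lambda_max - lambda_min = 1.97 - 0.70 = 1.27.
lambda_max + lambda_min = 1.97 + 0.70 = 2.67.
delta = 1.27/2.67 = 127/267.

127/267


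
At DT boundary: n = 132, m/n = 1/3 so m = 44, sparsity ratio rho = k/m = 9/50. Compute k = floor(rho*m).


m = 1/3*132 = 44.
rho = 9/50.
rho*m = 9/50*44 = 7.92.
k = floor(7.92) = 7.

7


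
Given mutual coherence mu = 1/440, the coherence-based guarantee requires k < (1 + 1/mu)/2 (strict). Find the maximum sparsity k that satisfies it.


1/mu = 440.
1 + 1/mu = 441.
(1 + 1/mu)/2 = 220.5 is not an integer, so k_max = floor(220.5) = 220.

220


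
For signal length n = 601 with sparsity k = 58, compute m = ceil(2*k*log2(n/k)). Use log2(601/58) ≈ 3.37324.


log2(n/k) = log2(601/58) ≈ 3.37324.
2*k*log2(n/k) ≈ 2*58*3.37324 = 391.29584.
m = ceil(391.29584) = 392.

392


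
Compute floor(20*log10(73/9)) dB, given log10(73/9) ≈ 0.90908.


||x||/||e|| = 73/9.
log10(73/9) ≈ 0.90908.
20*log10(||x||/||e||) ≈ 20*0.90908 = 18.1816.
floor(18.1816) = 18.

18


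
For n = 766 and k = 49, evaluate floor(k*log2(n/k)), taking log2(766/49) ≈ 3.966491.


log2(n/k) = log2(766/49) ≈ 3.966491.
k*log2(n/k) ≈ 49*3.966491 = 194.358059.
floor(194.358059) = 194.

194


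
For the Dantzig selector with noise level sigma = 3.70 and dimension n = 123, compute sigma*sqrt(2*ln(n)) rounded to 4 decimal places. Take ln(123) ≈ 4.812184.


ln(123) ≈ 4.812184.
2*ln(n) ≈ 9.624368.
sqrt(2*ln(n)) ≈ sqrt(9.624368) ≈ 3.102317.
threshold ≈ 3.70*3.102317 = 11.4785729 ≈ 11.4786.

11.4786


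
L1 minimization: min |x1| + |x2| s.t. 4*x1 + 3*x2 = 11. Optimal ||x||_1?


Axis intercepts:
  x1 = 11/4, x2 = 0: L1 = 11/4
  x1 = 0, x2 = 11/3: L1 = 11/3
x* = (11/4, 0)
||x*||_1 = 11/4.

11/4


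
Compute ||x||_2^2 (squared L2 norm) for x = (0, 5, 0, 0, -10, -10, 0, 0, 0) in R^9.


Non-zero entries: [(1, 5), (4, -10), (5, -10)]
Squares: [25, 100, 100]
||x||_2^2 = sum = 225.

225


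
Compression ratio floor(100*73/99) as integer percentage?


100*m/n = 100*73/99 ≈ 73.7374.
floor = 73.

73


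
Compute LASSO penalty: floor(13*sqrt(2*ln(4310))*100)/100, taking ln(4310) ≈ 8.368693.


ln(4310) ≈ 8.368693.
2*ln(n) ≈ 16.737386.
sqrt(2*ln(n)) ≈ sqrt(16.737386) ≈ 4.091135.
lambda ≈ 13*4.091135 = 53.184755.
floor(lambda*100)/100 = 53.18.

53.18


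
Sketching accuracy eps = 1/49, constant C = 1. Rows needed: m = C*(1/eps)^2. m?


1/eps = 49.
(1/eps)^2 = 2401.
m = 1*2401 = 2401.

2401


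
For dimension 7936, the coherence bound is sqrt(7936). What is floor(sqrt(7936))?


89^2 = 7921 <= 7936 < 8100 = 90^2, so 89 <= sqrt(7936) < 90.
floor(sqrt(7936)) = 89.

89


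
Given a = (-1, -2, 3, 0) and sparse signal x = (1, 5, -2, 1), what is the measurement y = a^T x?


Non-zero terms: ['-1*1', '-2*5', '3*-2', '0*1']
Products: [-1, -10, -6, 0]
y = sum = -17.

-17


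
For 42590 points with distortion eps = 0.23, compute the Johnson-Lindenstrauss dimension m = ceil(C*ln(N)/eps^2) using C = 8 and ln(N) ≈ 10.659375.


ln(42590) ≈ 10.659375.
eps^2 = 0.23^2 = 0.0529.
C*ln(N)/eps^2 ≈ 8*10.659375/0.0529 ≈ 1612.0038.
m = ceil(1612.0038) = 1613.

1613


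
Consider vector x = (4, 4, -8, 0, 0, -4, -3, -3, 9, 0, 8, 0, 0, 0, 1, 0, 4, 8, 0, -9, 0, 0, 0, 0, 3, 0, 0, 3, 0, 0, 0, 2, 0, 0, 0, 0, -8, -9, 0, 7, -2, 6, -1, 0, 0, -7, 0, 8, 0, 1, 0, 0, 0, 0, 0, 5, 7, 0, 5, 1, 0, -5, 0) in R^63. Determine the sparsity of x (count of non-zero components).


Non-zero positions: [0, 1, 2, 5, 6, 7, 8, 10, 14, 16, 17, 19, 24, 27, 31, 36, 37, 39, 40, 41, 42, 45, 47, 49, 55, 56, 58, 59, 61].
Sparsity = 29.

29


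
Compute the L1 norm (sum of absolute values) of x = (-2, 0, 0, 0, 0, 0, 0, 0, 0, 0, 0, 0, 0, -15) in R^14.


Non-zero entries: [(0, -2), (13, -15)]
Absolute values: [2, 15]
||x||_1 = sum = 17.

17


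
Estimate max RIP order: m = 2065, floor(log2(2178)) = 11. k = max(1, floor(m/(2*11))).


floor(log2(2178)) = 11.
2*11 = 22.
m/(2*floor(log2(n))) = 2065/22 ≈ 93.8636.
floor = 93.
k = max(1, 93) = 93.

93


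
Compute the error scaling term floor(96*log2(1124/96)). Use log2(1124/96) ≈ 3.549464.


log2(n/k) = log2(1124/96) ≈ 3.549464.
k*log2(n/k) ≈ 96*3.549464 = 340.748544.
floor(340.748544) = 340.

340


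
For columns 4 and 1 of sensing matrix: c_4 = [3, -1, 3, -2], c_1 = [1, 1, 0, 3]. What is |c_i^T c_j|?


Inner product: 3*1 + -1*1 + 3*0 + -2*3
Products: [3, -1, 0, -6]
Sum = -4.
|dot| = 4.

4


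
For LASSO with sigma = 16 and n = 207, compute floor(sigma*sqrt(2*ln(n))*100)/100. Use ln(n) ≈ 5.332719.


ln(207) ≈ 5.332719.
2*ln(n) ≈ 10.665438.
sqrt(2*ln(n)) ≈ sqrt(10.665438) ≈ 3.265798.
lambda ≈ 16*3.265798 = 52.252768.
floor(lambda*100)/100 = 52.25.

52.25


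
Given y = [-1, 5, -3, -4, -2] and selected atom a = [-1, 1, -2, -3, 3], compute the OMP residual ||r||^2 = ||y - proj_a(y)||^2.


a^T a = 24.
a^T y = 18.
coeff = 18/24 = 3/4.
||r||^2 = 83/2.

83/2


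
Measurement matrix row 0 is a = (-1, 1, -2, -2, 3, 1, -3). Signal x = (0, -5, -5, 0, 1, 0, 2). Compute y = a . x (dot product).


Non-zero terms: ['1*-5', '-2*-5', '3*1', '-3*2']
Products: [-5, 10, 3, -6]
y = sum = 2.

2


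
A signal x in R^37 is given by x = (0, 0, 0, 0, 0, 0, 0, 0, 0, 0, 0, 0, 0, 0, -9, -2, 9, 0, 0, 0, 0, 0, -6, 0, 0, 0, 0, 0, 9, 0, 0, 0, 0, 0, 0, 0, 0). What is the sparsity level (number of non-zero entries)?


Non-zero positions: [14, 15, 16, 22, 28].
Sparsity = 5.

5


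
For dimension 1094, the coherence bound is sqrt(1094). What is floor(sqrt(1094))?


33^2 = 1089 <= 1094 < 1156 = 34^2, so 33 <= sqrt(1094) < 34.
floor(sqrt(1094)) = 33.

33


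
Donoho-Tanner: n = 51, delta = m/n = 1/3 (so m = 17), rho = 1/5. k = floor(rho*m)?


m = 1/3*51 = 17.
rho = 1/5.
rho*m = 1/5*17 = 3.4.
k = floor(3.4) = 3.

3


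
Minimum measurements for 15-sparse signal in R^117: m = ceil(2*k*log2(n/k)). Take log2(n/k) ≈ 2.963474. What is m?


log2(n/k) = log2(117/15) ≈ 2.963474.
2*k*log2(n/k) ≈ 2*15*2.963474 = 88.90422.
m = ceil(88.90422) = 89.

89


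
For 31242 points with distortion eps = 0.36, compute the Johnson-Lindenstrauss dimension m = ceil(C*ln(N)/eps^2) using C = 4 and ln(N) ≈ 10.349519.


ln(31242) ≈ 10.349519.
eps^2 = 0.36^2 = 0.1296.
C*ln(N)/eps^2 ≈ 4*10.349519/0.1296 ≈ 319.4296.
m = ceil(319.4296) = 320.

320


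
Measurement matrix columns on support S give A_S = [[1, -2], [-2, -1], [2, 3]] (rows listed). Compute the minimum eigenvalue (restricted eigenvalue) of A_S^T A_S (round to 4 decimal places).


A_S^T A_S = [[9, 6], [6, 14]].
trace = 23.
det = 90.
disc = trace^2 - 4*det = 529 - 4*90 = 169.
sqrt(169) = 13.
lam_min = (23 - 13)/2 = 5 = 5.0000.

5.0000


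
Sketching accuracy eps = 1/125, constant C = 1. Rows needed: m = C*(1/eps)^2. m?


1/eps = 125.
(1/eps)^2 = 15625.
m = 1*15625 = 15625.

15625


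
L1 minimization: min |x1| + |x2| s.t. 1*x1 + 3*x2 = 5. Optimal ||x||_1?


Axis intercepts:
  x1 = 5, x2 = 0: L1 = 5
  x1 = 0, x2 = 5/3: L1 = 5/3
x* = (0, 5/3)
||x*||_1 = 5/3.

5/3


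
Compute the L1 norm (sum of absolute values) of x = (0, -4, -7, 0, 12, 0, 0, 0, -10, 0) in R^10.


Non-zero entries: [(1, -4), (2, -7), (4, 12), (8, -10)]
Absolute values: [4, 7, 12, 10]
||x||_1 = sum = 33.

33


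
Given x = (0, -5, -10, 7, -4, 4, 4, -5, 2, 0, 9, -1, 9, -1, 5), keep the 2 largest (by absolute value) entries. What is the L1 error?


Sorted |x_i| descending: [10, 9, 9, 7, 5, 5, 5, 4, 4, 4, 2, 1, 1, 0, 0]
Keep top 2: [10, 9]
Tail entries: [9, 7, 5, 5, 5, 4, 4, 4, 2, 1, 1, 0, 0]
L1 error = sum of tail = 47.

47


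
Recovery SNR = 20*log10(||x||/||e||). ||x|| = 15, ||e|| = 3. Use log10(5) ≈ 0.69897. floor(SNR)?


||x||/||e|| = 15/3 = 5.
log10(5) ≈ 0.69897.
20*log10(||x||/||e||) ≈ 20*0.69897 = 13.9794.
floor(13.9794) = 13.

13


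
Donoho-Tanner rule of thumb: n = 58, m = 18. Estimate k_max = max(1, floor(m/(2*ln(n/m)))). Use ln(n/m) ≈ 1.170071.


n/m = 58/18 = 29/9.
ln(n/m) ≈ 1.170071.
2*ln(n/m) ≈ 2.340142.
m/(2*ln(n/m)) ≈ 18/2.340142 ≈ 7.6918.
floor = 7.
k_max = max(1, 7) = 7.

7


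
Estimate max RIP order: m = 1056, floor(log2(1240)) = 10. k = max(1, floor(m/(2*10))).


floor(log2(1240)) = 10.
2*10 = 20.
m/(2*floor(log2(n))) = 1056/20 ≈ 52.8.
floor = 52.
k = max(1, 52) = 52.

52


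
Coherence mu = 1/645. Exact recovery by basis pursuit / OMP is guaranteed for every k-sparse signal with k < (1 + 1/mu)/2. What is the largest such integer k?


1/mu = 645.
1 + 1/mu = 646.
(1 + 1/mu)/2 = 323 is an integer and the inequality is strict, so k_max = 323 - 1 = 322.

322


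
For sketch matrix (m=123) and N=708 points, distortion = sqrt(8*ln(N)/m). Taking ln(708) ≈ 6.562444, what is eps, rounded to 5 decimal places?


ln(708) ≈ 6.562444.
8*ln(N)/m ≈ 8*6.562444/123 ≈ 0.42682563.
eps = sqrt(0.42682563) ≈ 0.6533189 ≈ 0.65332.

0.65332


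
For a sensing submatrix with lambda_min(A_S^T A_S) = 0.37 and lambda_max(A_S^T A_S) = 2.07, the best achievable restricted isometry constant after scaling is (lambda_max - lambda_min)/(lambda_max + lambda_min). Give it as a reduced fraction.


lambda_max - lambda_min = 2.07 - 0.37 = 1.70.
lambda_max + lambda_min = 2.07 + 0.37 = 2.44.
delta = 1.70/2.44 = 170/244 = 85/122.

85/122


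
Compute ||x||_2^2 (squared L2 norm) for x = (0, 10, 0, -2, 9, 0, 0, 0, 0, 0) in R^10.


Non-zero entries: [(1, 10), (3, -2), (4, 9)]
Squares: [100, 4, 81]
||x||_2^2 = sum = 185.

185


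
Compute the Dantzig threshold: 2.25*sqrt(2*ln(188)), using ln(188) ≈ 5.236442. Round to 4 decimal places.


ln(188) ≈ 5.236442.
2*ln(n) ≈ 10.472884.
sqrt(2*ln(n)) ≈ sqrt(10.472884) ≈ 3.236184.
threshold ≈ 2.25*3.236184 = 7.281414 ≈ 7.2814.

7.2814


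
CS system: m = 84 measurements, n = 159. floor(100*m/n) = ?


100*m/n = 100*84/159 ≈ 52.8302.
floor = 52.

52


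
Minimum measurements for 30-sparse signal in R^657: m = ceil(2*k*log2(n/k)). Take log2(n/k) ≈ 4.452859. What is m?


log2(n/k) = log2(657/30) ≈ 4.452859.
2*k*log2(n/k) ≈ 2*30*4.452859 = 267.17154.
m = ceil(267.17154) = 268.

268


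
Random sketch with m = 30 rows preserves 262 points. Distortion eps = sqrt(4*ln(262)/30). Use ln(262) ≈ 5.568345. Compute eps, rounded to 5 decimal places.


ln(262) ≈ 5.568345.
4*ln(N)/m ≈ 4*5.568345/30 ≈ 0.742446.
eps = sqrt(0.742446) ≈ 0.8616531 ≈ 0.86165.

0.86165


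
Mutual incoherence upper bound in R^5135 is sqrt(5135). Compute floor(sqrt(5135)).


71^2 = 5041 <= 5135 < 5184 = 72^2, so 71 <= sqrt(5135) < 72.
floor(sqrt(5135)) = 71.

71


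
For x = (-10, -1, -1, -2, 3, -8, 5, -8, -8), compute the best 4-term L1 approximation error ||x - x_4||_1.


Sorted |x_i| descending: [10, 8, 8, 8, 5, 3, 2, 1, 1]
Keep top 4: [10, 8, 8, 8]
Tail entries: [5, 3, 2, 1, 1]
L1 error = sum of tail = 12.

12


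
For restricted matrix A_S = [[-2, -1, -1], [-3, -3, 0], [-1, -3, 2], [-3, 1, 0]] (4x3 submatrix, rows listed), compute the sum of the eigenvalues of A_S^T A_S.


Sum of eigenvalues of A_S^T A_S = trace(A_S^T A_S) = sum of squared column norms of A_S.
A_S^T A_S diagonal: [23, 20, 5].
trace = 23 + 20 + 5 = 48.

48


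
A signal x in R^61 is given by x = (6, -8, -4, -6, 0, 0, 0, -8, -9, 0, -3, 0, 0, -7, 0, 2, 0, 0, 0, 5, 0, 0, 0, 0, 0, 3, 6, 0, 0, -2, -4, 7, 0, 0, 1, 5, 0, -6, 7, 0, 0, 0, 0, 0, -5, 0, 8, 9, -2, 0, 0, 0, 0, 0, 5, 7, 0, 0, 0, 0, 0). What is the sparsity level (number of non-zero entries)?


Non-zero positions: [0, 1, 2, 3, 7, 8, 10, 13, 15, 19, 25, 26, 29, 30, 31, 34, 35, 37, 38, 44, 46, 47, 48, 54, 55].
Sparsity = 25.

25


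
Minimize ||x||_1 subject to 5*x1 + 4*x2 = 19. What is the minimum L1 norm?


Axis intercepts:
  x1 = 19/5, x2 = 0: L1 = 19/5
  x1 = 0, x2 = 19/4: L1 = 19/4
x* = (19/5, 0)
||x*||_1 = 19/5.

19/5


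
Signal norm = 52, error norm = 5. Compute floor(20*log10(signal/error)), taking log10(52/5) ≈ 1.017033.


||x||/||e|| = 52/5.
log10(52/5) ≈ 1.017033.
20*log10(||x||/||e||) ≈ 20*1.017033 = 20.34066.
floor(20.34066) = 20.

20


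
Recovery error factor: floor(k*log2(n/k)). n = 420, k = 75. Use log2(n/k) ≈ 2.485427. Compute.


log2(n/k) = log2(420/75) ≈ 2.485427.
k*log2(n/k) ≈ 75*2.485427 = 186.407025.
floor(186.407025) = 186.

186


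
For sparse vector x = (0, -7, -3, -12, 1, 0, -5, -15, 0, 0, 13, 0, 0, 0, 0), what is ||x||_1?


Non-zero entries: [(1, -7), (2, -3), (3, -12), (4, 1), (6, -5), (7, -15), (10, 13)]
Absolute values: [7, 3, 12, 1, 5, 15, 13]
||x||_1 = sum = 56.

56


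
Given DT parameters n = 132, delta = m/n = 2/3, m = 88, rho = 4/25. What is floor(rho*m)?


m = 2/3*132 = 88.
rho = 4/25.
rho*m = 4/25*88 = 14.08.
k = floor(14.08) = 14.

14


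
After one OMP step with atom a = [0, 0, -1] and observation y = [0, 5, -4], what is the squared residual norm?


a^T a = 1.
a^T y = 4.
coeff = 4/1 = 4.
||r||^2 = 25.

25


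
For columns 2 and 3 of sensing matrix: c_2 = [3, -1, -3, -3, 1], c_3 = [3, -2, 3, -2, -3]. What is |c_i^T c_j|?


Inner product: 3*3 + -1*-2 + -3*3 + -3*-2 + 1*-3
Products: [9, 2, -9, 6, -3]
Sum = 5.
|dot| = 5.

5


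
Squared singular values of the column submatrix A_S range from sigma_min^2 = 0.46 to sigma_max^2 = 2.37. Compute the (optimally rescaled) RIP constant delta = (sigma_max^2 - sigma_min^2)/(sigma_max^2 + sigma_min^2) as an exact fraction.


lambda_max - lambda_min = 2.37 - 0.46 = 1.91.
lambda_max + lambda_min = 2.37 + 0.46 = 2.83.
delta = 1.91/2.83 = 191/283.

191/283


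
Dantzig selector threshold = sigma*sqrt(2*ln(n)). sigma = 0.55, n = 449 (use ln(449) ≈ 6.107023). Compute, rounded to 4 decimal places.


ln(449) ≈ 6.107023.
2*ln(n) ≈ 12.214046.
sqrt(2*ln(n)) ≈ sqrt(12.214046) ≈ 3.49486.
threshold ≈ 0.55*3.49486 = 1.922173 ≈ 1.9222.

1.9222


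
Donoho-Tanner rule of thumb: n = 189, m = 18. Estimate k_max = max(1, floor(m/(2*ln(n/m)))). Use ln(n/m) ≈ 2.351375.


n/m = 189/18 = 21/2.
ln(n/m) ≈ 2.351375.
2*ln(n/m) ≈ 4.70275.
m/(2*ln(n/m)) ≈ 18/4.70275 ≈ 3.8275.
floor = 3.
k_max = max(1, 3) = 3.

3


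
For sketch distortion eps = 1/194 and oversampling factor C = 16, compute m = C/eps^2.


1/eps = 194.
(1/eps)^2 = 37636.
m = 16*37636 = 602176.

602176


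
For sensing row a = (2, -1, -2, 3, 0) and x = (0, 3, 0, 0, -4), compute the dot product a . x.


Non-zero terms: ['-1*3', '0*-4']
Products: [-3, 0]
y = sum = -3.

-3


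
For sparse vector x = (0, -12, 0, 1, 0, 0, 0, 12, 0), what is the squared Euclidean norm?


Non-zero entries: [(1, -12), (3, 1), (7, 12)]
Squares: [144, 1, 144]
||x||_2^2 = sum = 289.

289


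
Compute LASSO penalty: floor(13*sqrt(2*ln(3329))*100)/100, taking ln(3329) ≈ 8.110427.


ln(3329) ≈ 8.110427.
2*ln(n) ≈ 16.220854.
sqrt(2*ln(n)) ≈ sqrt(16.220854) ≈ 4.027512.
lambda ≈ 13*4.027512 = 52.357656.
floor(lambda*100)/100 = 52.35.

52.35


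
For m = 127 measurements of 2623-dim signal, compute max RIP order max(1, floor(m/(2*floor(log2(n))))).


floor(log2(2623)) = 11.
2*11 = 22.
m/(2*floor(log2(n))) = 127/22 ≈ 5.7727.
floor = 5.
k = max(1, 5) = 5.

5


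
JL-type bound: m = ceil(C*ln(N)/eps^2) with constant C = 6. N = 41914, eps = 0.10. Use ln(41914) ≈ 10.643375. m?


ln(41914) ≈ 10.643375.
eps^2 = 0.10^2 = 0.01.
C*ln(N)/eps^2 ≈ 6*10.643375/0.01 ≈ 6386.025.
m = ceil(6386.025) = 6387.

6387


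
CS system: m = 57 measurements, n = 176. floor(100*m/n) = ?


100*m/n = 100*57/176 ≈ 32.3864.
floor = 32.

32


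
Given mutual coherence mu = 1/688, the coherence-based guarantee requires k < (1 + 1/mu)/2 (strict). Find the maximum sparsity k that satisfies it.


1/mu = 688.
1 + 1/mu = 689.
(1 + 1/mu)/2 = 344.5 is not an integer, so k_max = floor(344.5) = 344.

344


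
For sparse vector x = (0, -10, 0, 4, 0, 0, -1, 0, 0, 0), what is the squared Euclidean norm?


Non-zero entries: [(1, -10), (3, 4), (6, -1)]
Squares: [100, 16, 1]
||x||_2^2 = sum = 117.

117


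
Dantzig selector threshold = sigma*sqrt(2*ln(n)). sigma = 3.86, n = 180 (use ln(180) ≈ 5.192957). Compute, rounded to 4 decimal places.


ln(180) ≈ 5.192957.
2*ln(n) ≈ 10.385914.
sqrt(2*ln(n)) ≈ sqrt(10.385914) ≈ 3.222718.
threshold ≈ 3.86*3.222718 = 12.43969148 ≈ 12.4397.

12.4397


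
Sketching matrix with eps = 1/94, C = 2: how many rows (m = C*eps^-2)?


1/eps = 94.
(1/eps)^2 = 8836.
m = 2*8836 = 17672.

17672


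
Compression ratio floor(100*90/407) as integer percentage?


100*m/n = 100*90/407 ≈ 22.113.
floor = 22.

22


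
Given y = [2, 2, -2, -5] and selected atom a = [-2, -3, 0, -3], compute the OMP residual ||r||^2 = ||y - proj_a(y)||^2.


a^T a = 22.
a^T y = 5.
coeff = 5/22 = 5/22.
||r||^2 = 789/22.

789/22


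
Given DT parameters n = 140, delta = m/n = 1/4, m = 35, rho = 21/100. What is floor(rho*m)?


m = 1/4*140 = 35.
rho = 21/100.
rho*m = 21/100*35 = 7.35.
k = floor(7.35) = 7.

7


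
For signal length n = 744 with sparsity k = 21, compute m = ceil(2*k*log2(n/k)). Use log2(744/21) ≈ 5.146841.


log2(n/k) = log2(744/21) ≈ 5.146841.
2*k*log2(n/k) ≈ 2*21*5.146841 = 216.167322.
m = ceil(216.167322) = 217.

217


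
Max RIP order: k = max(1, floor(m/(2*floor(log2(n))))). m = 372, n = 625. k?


floor(log2(625)) = 9.
2*9 = 18.
m/(2*floor(log2(n))) = 372/18 ≈ 20.6667.
floor = 20.
k = max(1, 20) = 20.

20


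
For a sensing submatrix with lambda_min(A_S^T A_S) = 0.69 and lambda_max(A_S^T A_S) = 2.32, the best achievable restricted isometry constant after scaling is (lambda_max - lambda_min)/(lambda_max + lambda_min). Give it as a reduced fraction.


lambda_max - lambda_min = 2.32 - 0.69 = 1.63.
lambda_max + lambda_min = 2.32 + 0.69 = 3.01.
delta = 1.63/3.01 = 163/301.

163/301


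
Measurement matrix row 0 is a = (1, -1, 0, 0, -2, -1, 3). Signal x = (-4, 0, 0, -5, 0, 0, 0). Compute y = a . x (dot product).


Non-zero terms: ['1*-4', '0*-5']
Products: [-4, 0]
y = sum = -4.

-4


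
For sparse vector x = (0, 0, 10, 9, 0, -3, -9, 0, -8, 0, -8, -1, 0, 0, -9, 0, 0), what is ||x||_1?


Non-zero entries: [(2, 10), (3, 9), (5, -3), (6, -9), (8, -8), (10, -8), (11, -1), (14, -9)]
Absolute values: [10, 9, 3, 9, 8, 8, 1, 9]
||x||_1 = sum = 57.

57


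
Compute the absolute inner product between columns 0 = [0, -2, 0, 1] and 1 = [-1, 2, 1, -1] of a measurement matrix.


Inner product: 0*-1 + -2*2 + 0*1 + 1*-1
Products: [0, -4, 0, -1]
Sum = -5.
|dot| = 5.

5


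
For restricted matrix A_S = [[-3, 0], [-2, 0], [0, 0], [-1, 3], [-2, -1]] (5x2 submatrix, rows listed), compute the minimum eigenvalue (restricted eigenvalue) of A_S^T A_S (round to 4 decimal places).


A_S^T A_S = [[18, -1], [-1, 10]].
trace = 28.
det = 179.
disc = trace^2 - 4*det = 784 - 4*179 = 68.
sqrt(68) ≈ 8.246211.
lam_min = (28 - sqrt(68))/2 ≈ (28 - 8.246211)/2 = 9.8768945 ≈ 9.8769.

9.8769


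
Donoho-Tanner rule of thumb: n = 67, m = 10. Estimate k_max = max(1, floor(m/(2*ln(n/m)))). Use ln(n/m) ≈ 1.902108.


n/m = 67/10.
ln(n/m) ≈ 1.902108.
2*ln(n/m) ≈ 3.804216.
m/(2*ln(n/m)) ≈ 10/3.804216 ≈ 2.6287.
floor = 2.
k_max = max(1, 2) = 2.

2


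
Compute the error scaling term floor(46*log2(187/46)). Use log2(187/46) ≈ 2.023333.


log2(n/k) = log2(187/46) ≈ 2.023333.
k*log2(n/k) ≈ 46*2.023333 = 93.073318.
floor(93.073318) = 93.

93


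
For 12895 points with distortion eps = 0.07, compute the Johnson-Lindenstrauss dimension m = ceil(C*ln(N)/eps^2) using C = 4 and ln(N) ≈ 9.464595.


ln(12895) ≈ 9.464595.
eps^2 = 0.07^2 = 0.0049.
C*ln(N)/eps^2 ≈ 4*9.464595/0.0049 ≈ 7726.2.
m = ceil(7726.2) = 7727.

7727


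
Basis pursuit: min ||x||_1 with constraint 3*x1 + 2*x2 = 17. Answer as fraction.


Axis intercepts:
  x1 = 17/3, x2 = 0: L1 = 17/3
  x1 = 0, x2 = 17/2: L1 = 17/2
x* = (17/3, 0)
||x*||_1 = 17/3.

17/3


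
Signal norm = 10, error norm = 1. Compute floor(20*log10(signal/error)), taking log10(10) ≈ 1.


||x||/||e|| = 10/1 = 10.
log10(10) ≈ 1.
20*log10(||x||/||e||) ≈ 20*1 = 20.
floor(20) = 20.

20


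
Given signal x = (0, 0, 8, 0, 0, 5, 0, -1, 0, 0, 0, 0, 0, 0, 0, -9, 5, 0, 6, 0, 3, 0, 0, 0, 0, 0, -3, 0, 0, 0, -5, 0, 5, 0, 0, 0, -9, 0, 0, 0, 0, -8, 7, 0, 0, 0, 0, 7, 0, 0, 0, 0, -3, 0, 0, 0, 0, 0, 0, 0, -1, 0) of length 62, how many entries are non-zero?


Non-zero positions: [2, 5, 7, 15, 16, 18, 20, 26, 30, 32, 36, 41, 42, 47, 52, 60].
Sparsity = 16.

16


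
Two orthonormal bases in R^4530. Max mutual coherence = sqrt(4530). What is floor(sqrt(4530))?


67^2 = 4489 <= 4530 < 4624 = 68^2, so 67 <= sqrt(4530) < 68.
floor(sqrt(4530)) = 67.

67


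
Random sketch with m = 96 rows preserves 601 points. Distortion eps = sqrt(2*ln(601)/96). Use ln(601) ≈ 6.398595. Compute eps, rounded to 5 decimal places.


ln(601) ≈ 6.398595.
2*ln(N)/m ≈ 2*6.398595/96 ≈ 0.13330406.
eps = sqrt(0.13330406) ≈ 0.3651083 ≈ 0.36511.

0.36511


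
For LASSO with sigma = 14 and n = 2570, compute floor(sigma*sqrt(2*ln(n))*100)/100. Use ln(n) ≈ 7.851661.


ln(2570) ≈ 7.851661.
2*ln(n) ≈ 15.703322.
sqrt(2*ln(n)) ≈ sqrt(15.703322) ≈ 3.962742.
lambda ≈ 14*3.962742 = 55.478388.
floor(lambda*100)/100 = 55.47.

55.47


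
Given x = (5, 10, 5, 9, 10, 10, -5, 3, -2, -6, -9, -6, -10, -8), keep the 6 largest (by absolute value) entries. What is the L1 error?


Sorted |x_i| descending: [10, 10, 10, 10, 9, 9, 8, 6, 6, 5, 5, 5, 3, 2]
Keep top 6: [10, 10, 10, 10, 9, 9]
Tail entries: [8, 6, 6, 5, 5, 5, 3, 2]
L1 error = sum of tail = 40.

40


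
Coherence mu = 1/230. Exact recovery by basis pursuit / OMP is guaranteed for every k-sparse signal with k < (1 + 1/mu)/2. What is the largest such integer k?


1/mu = 230.
1 + 1/mu = 231.
(1 + 1/mu)/2 = 115.5 is not an integer, so k_max = floor(115.5) = 115.

115


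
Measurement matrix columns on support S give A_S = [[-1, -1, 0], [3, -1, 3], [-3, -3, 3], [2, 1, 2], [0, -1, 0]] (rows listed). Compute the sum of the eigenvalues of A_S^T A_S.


Sum of eigenvalues of A_S^T A_S = trace(A_S^T A_S) = sum of squared column norms of A_S.
A_S^T A_S diagonal: [23, 13, 22].
trace = 23 + 13 + 22 = 58.

58


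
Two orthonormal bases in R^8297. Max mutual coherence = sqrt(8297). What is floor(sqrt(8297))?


91^2 = 8281 <= 8297 < 8464 = 92^2, so 91 <= sqrt(8297) < 92.
floor(sqrt(8297)) = 91.

91


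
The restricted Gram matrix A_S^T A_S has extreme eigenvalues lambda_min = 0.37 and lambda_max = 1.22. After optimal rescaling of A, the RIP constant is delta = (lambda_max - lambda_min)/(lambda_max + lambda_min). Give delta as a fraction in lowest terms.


lambda_max - lambda_min = 1.22 - 0.37 = 0.85.
lambda_max + lambda_min = 1.22 + 0.37 = 1.59.
delta = 0.85/1.59 = 85/159.

85/159


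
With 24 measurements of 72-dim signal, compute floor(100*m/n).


100*m/n = 100*24/72 ≈ 33.3333.
floor = 33.

33


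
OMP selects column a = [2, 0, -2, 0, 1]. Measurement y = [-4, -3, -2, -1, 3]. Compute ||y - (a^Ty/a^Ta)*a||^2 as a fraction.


a^T a = 9.
a^T y = -1.
coeff = -1/9 = -1/9.
||r||^2 = 350/9.

350/9


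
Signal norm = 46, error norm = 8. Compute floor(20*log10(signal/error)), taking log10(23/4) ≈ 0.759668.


||x||/||e|| = 46/8 = 23/4.
log10(23/4) ≈ 0.759668.
20*log10(||x||/||e||) ≈ 20*0.759668 = 15.19336.
floor(15.19336) = 15.

15


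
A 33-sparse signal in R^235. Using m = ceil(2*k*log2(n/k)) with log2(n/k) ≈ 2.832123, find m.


log2(n/k) = log2(235/33) ≈ 2.832123.
2*k*log2(n/k) ≈ 2*33*2.832123 = 186.920118.
m = ceil(186.920118) = 187.

187


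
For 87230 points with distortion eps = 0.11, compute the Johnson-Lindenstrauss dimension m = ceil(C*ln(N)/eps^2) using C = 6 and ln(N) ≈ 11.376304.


ln(87230) ≈ 11.376304.
eps^2 = 0.11^2 = 0.0121.
C*ln(N)/eps^2 ≈ 6*11.376304/0.0121 ≈ 5641.1425.
m = ceil(5641.1425) = 5642.

5642


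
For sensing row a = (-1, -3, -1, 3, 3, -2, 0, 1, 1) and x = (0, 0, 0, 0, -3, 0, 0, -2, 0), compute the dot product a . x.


Non-zero terms: ['3*-3', '1*-2']
Products: [-9, -2]
y = sum = -11.

-11


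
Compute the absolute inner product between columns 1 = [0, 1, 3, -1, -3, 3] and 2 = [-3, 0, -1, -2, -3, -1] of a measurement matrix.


Inner product: 0*-3 + 1*0 + 3*-1 + -1*-2 + -3*-3 + 3*-1
Products: [0, 0, -3, 2, 9, -3]
Sum = 5.
|dot| = 5.

5


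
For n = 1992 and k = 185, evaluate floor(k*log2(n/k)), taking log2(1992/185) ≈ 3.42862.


log2(n/k) = log2(1992/185) ≈ 3.42862.
k*log2(n/k) ≈ 185*3.42862 = 634.2947.
floor(634.2947) = 634.

634


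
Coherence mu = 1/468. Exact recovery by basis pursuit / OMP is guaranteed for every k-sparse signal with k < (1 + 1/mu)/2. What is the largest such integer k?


1/mu = 468.
1 + 1/mu = 469.
(1 + 1/mu)/2 = 234.5 is not an integer, so k_max = floor(234.5) = 234.

234


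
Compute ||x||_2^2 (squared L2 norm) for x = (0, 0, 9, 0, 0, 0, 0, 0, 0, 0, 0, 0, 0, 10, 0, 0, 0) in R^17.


Non-zero entries: [(2, 9), (13, 10)]
Squares: [81, 100]
||x||_2^2 = sum = 181.

181


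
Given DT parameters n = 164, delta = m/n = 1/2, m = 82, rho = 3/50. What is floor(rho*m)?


m = 1/2*164 = 82.
rho = 3/50.
rho*m = 3/50*82 = 4.92.
k = floor(4.92) = 4.

4


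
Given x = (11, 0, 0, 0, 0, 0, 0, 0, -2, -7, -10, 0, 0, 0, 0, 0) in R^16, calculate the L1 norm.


Non-zero entries: [(0, 11), (8, -2), (9, -7), (10, -10)]
Absolute values: [11, 2, 7, 10]
||x||_1 = sum = 30.

30


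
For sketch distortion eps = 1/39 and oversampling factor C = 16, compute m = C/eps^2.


1/eps = 39.
(1/eps)^2 = 1521.
m = 16*1521 = 24336.

24336


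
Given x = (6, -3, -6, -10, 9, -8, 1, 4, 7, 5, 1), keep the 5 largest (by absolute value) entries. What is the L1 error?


Sorted |x_i| descending: [10, 9, 8, 7, 6, 6, 5, 4, 3, 1, 1]
Keep top 5: [10, 9, 8, 7, 6]
Tail entries: [6, 5, 4, 3, 1, 1]
L1 error = sum of tail = 20.

20


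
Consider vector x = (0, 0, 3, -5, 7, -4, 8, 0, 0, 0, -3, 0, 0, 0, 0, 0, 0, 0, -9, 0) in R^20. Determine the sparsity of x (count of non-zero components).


Non-zero positions: [2, 3, 4, 5, 6, 10, 18].
Sparsity = 7.

7


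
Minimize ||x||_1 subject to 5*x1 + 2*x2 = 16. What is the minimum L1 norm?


Axis intercepts:
  x1 = 16/5, x2 = 0: L1 = 16/5
  x1 = 0, x2 = 8: L1 = 8
x* = (16/5, 0)
||x*||_1 = 16/5.

16/5


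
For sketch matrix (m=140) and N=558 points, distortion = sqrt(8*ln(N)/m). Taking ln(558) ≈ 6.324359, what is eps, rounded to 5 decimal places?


ln(558) ≈ 6.324359.
8*ln(N)/m ≈ 8*6.324359/140 ≈ 0.36139194.
eps = sqrt(0.36139194) ≈ 0.6011588 ≈ 0.60116.

0.60116


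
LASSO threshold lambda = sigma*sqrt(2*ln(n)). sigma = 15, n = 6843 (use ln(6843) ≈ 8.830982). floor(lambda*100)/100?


ln(6843) ≈ 8.830982.
2*ln(n) ≈ 17.661964.
sqrt(2*ln(n)) ≈ sqrt(17.661964) ≈ 4.202614.
lambda ≈ 15*4.202614 = 63.03921.
floor(lambda*100)/100 = 63.03.

63.03


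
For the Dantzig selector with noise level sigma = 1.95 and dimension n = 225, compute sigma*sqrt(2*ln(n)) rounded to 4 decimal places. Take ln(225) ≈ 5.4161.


ln(225) ≈ 5.4161.
2*ln(n) ≈ 10.8322.
sqrt(2*ln(n)) ≈ sqrt(10.8322) ≈ 3.291231.
threshold ≈ 1.95*3.291231 = 6.41790045 ≈ 6.4179.

6.4179


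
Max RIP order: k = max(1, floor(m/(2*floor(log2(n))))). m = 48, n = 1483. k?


floor(log2(1483)) = 10.
2*10 = 20.
m/(2*floor(log2(n))) = 48/20 ≈ 2.4.
floor = 2.
k = max(1, 2) = 2.

2


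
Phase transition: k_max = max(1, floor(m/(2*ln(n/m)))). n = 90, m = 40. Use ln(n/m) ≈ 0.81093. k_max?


n/m = 90/40 = 9/4.
ln(n/m) ≈ 0.81093.
2*ln(n/m) ≈ 1.62186.
m/(2*ln(n/m)) ≈ 40/1.62186 ≈ 24.663.
floor = 24.
k_max = max(1, 24) = 24.

24


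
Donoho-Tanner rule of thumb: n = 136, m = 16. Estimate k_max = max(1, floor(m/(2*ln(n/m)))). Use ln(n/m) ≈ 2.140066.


n/m = 136/16 = 17/2.
ln(n/m) ≈ 2.140066.
2*ln(n/m) ≈ 4.280132.
m/(2*ln(n/m)) ≈ 16/4.280132 ≈ 3.7382.
floor = 3.
k_max = max(1, 3) = 3.

3


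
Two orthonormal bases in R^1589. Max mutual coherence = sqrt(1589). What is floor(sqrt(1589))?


39^2 = 1521 <= 1589 < 1600 = 40^2, so 39 <= sqrt(1589) < 40.
floor(sqrt(1589)) = 39.

39


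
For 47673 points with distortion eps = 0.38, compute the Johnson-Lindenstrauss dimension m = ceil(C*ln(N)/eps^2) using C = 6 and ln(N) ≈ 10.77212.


ln(47673) ≈ 10.77212.
eps^2 = 0.38^2 = 0.1444.
C*ln(N)/eps^2 ≈ 6*10.77212/0.1444 ≈ 447.595.
m = ceil(447.595) = 448.

448


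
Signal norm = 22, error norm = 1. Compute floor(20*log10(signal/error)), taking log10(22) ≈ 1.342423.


||x||/||e|| = 22/1 = 22.
log10(22) ≈ 1.342423.
20*log10(||x||/||e||) ≈ 20*1.342423 = 26.84846.
floor(26.84846) = 26.

26


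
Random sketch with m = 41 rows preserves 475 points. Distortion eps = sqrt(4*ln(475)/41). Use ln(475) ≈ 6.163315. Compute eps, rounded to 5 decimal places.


ln(475) ≈ 6.163315.
4*ln(N)/m ≈ 4*6.163315/41 ≈ 0.60129902.
eps = sqrt(0.60129902) ≈ 0.7754347 ≈ 0.77543.

0.77543


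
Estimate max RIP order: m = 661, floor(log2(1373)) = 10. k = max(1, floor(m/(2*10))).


floor(log2(1373)) = 10.
2*10 = 20.
m/(2*floor(log2(n))) = 661/20 ≈ 33.05.
floor = 33.
k = max(1, 33) = 33.

33


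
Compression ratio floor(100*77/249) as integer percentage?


100*m/n = 100*77/249 ≈ 30.9237.
floor = 30.

30


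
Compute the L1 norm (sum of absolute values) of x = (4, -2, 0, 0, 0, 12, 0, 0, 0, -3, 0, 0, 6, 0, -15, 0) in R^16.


Non-zero entries: [(0, 4), (1, -2), (5, 12), (9, -3), (12, 6), (14, -15)]
Absolute values: [4, 2, 12, 3, 6, 15]
||x||_1 = sum = 42.

42


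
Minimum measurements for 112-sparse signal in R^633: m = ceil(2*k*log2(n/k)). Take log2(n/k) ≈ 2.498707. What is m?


log2(n/k) = log2(633/112) ≈ 2.498707.
2*k*log2(n/k) ≈ 2*112*2.498707 = 559.710368.
m = ceil(559.710368) = 560.

560


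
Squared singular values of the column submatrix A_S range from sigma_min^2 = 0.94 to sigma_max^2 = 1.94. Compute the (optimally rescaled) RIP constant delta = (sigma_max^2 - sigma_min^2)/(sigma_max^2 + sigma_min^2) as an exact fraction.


lambda_max - lambda_min = 1.94 - 0.94 = 1.00.
lambda_max + lambda_min = 1.94 + 0.94 = 2.88.
delta = 1.00/2.88 = 100/288 = 25/72.

25/72


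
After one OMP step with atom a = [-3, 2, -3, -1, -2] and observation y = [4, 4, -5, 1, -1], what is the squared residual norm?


a^T a = 27.
a^T y = 12.
coeff = 12/27 = 4/9.
||r||^2 = 161/3.

161/3


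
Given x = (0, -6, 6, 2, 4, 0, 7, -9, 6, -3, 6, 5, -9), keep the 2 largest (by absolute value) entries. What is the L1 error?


Sorted |x_i| descending: [9, 9, 7, 6, 6, 6, 6, 5, 4, 3, 2, 0, 0]
Keep top 2: [9, 9]
Tail entries: [7, 6, 6, 6, 6, 5, 4, 3, 2, 0, 0]
L1 error = sum of tail = 45.

45


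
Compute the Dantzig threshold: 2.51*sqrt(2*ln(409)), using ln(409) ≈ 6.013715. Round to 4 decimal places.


ln(409) ≈ 6.013715.
2*ln(n) ≈ 12.02743.
sqrt(2*ln(n)) ≈ sqrt(12.02743) ≈ 3.468059.
threshold ≈ 2.51*3.468059 = 8.70482809 ≈ 8.7048.

8.7048


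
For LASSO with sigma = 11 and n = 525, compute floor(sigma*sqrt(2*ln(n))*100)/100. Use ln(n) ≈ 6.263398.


ln(525) ≈ 6.263398.
2*ln(n) ≈ 12.526796.
sqrt(2*ln(n)) ≈ sqrt(12.526796) ≈ 3.539321.
lambda ≈ 11*3.539321 = 38.932531.
floor(lambda*100)/100 = 38.93.

38.93


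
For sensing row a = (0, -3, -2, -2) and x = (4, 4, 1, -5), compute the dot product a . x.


Non-zero terms: ['0*4', '-3*4', '-2*1', '-2*-5']
Products: [0, -12, -2, 10]
y = sum = -4.

-4


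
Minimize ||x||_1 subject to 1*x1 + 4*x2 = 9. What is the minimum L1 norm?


Axis intercepts:
  x1 = 9, x2 = 0: L1 = 9
  x1 = 0, x2 = 9/4: L1 = 9/4
x* = (0, 9/4)
||x*||_1 = 9/4.

9/4


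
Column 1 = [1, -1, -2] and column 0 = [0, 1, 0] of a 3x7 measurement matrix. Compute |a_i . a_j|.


Inner product: 1*0 + -1*1 + -2*0
Products: [0, -1, 0]
Sum = -1.
|dot| = 1.

1


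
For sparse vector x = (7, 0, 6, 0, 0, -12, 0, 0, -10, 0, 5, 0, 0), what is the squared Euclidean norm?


Non-zero entries: [(0, 7), (2, 6), (5, -12), (8, -10), (10, 5)]
Squares: [49, 36, 144, 100, 25]
||x||_2^2 = sum = 354.

354
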